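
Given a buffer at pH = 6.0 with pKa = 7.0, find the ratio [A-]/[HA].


[A-]/[HA] = 10^(pH - pKa)
= 10^(6.0 - 7.0)
= 0.1

0.1


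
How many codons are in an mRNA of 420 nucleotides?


codons = nucleotides / 3
codons = 420 / 3 = 140

140


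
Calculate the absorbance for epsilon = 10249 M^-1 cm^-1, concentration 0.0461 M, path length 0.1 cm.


A = epsilon * c * l
A = 10249 * 0.0461 * 0.1
A = 47.2479

47.2479


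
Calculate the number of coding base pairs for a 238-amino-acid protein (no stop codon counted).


Each amino acid = 1 codon = 3 bp
bp = 238 * 3 = 714 bp

714 bp


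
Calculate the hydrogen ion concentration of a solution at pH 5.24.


[H+] = 10^(-pH)
[H+] = 10^(-5.24)
[H+] = 5.754e-06 M

5.754e-06 M


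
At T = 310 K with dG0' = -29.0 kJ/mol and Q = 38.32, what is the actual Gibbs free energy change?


dG = dG0' + RT * ln(Q) / 1000
dG = -29.0 + 8.314 * 310 * ln(38.32) / 1000
dG = -19.6031 kJ/mol

-19.6031 kJ/mol


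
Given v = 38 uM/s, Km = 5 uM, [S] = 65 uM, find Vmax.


Vmax = v * (Km + [S]) / [S]
Vmax = 38 * (5 + 65) / 65
Vmax = 40.9231 uM/s

40.9231 uM/s


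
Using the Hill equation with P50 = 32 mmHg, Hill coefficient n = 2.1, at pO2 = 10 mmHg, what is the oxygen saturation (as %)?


Y = pO2^n / (P50^n + pO2^n)
Y = 10^2.1 / (32^2.1 + 10^2.1)
Y = 8.0%

8.0%


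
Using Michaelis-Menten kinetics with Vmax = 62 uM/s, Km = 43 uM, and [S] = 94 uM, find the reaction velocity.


v = Vmax * [S] / (Km + [S])
v = 62 * 94 / (43 + 94)
v = 42.5401 uM/s

42.5401 uM/s


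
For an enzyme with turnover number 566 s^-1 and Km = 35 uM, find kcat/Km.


Catalytic efficiency = kcat / Km
= 566 / 35
= 16.1714 uM^-1*s^-1

16.1714 uM^-1*s^-1


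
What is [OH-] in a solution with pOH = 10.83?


[OH-] = 10^(-pOH)
[OH-] = 10^(-10.83)
[OH-] = 1.479e-11 M

1.479e-11 M


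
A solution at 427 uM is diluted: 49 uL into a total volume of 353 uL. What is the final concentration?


C2 = C1 * V1 / V2
C2 = 427 * 49 / 353
C2 = 59.272 uM

59.272 uM


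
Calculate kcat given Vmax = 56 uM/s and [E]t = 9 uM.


kcat = Vmax / [E]t
kcat = 56 / 9
kcat = 6.2222 s^-1

6.2222 s^-1


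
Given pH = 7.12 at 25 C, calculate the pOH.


pOH = 14 - pH
pOH = 14 - 7.12
pOH = 6.88

6.88


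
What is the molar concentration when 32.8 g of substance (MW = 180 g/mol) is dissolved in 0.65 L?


C = (mass / MW) / volume
C = (32.8 / 180) / 0.65
C = 0.2803 M

0.2803 M


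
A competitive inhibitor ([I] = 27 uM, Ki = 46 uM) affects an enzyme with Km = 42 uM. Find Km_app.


Km_app = Km * (1 + [I]/Ki)
Km_app = 42 * (1 + 27/46)
Km_app = 66.6522 uM

66.6522 uM


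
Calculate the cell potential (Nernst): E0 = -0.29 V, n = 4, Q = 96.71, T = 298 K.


E = E0 - (RT/nF) * ln(Q)
E = -0.29 - (8.314 * 298 / (4 * 96485)) * ln(96.71)
E = -0.3193 V

-0.3193 V


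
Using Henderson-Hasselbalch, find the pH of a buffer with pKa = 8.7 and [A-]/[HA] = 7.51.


pH = pKa + log10([A-]/[HA])
pH = 8.7 + log10(7.51)
pH = 9.5756

9.5756


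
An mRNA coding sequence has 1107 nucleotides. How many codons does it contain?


codons = nucleotides / 3
codons = 1107 / 3 = 369

369


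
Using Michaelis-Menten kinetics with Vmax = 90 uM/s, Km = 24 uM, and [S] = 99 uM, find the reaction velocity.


v = Vmax * [S] / (Km + [S])
v = 90 * 99 / (24 + 99)
v = 72.439 uM/s

72.439 uM/s


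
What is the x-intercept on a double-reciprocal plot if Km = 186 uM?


x-intercept = -1/Km
= -1/186
= -0.0054 1/uM

-0.0054 1/uM


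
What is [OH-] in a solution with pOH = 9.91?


[OH-] = 10^(-pOH)
[OH-] = 10^(-9.91)
[OH-] = 1.230e-10 M

1.230e-10 M


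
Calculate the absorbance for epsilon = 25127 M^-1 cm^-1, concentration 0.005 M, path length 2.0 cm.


A = epsilon * c * l
A = 25127 * 0.005 * 2.0
A = 251.27

251.27


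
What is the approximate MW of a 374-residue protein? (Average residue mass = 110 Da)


MW = n_residues * 110 Da
MW = 374 * 110
MW = 41140 Da

41140 Da


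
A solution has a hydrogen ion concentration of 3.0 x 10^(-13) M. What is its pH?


pH = -log10([H+])
pH = -log10(3.0 x 10^(-13))
pH = 12.5229

12.5229


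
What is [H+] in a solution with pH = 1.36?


[H+] = 10^(-pH)
[H+] = 10^(-1.36)
[H+] = 0.0437 M

0.0437 M


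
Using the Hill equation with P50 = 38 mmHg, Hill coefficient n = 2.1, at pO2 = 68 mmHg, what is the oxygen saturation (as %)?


Y = pO2^n / (P50^n + pO2^n)
Y = 68^2.1 / (38^2.1 + 68^2.1)
Y = 77.24%

77.24%


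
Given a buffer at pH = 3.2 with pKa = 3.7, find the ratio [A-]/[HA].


[A-]/[HA] = 10^(pH - pKa)
= 10^(3.2 - 3.7)
= 0.3162

0.3162


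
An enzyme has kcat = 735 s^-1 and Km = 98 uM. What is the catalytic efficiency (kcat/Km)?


Catalytic efficiency = kcat / Km
= 735 / 98
= 7.5 uM^-1*s^-1

7.5 uM^-1*s^-1


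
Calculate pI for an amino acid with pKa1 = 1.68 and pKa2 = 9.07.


pI = (pKa1 + pKa2) / 2
pI = (1.68 + 9.07) / 2
pI = 5.375

5.375


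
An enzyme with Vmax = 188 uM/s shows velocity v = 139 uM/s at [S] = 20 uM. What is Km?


Km = [S] * (Vmax - v) / v
Km = 20 * (188 - 139) / 139
Km = 7.0504 uM

7.0504 uM


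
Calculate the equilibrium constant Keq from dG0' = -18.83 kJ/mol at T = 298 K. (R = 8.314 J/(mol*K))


Keq = exp(-dG0 * 1000 / (R * T))
Keq = exp(-(-18.83) * 1000 / (8.314 * 298))
Keq = 1998.5611

1998.5611


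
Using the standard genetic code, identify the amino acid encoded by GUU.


Standard genetic code lookup.
Codon GUU -> Val

Val


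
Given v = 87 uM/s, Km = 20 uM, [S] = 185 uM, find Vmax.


Vmax = v * (Km + [S]) / [S]
Vmax = 87 * (20 + 185) / 185
Vmax = 96.4054 uM/s

96.4054 uM/s


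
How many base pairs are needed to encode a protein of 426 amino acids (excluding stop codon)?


Each amino acid = 1 codon = 3 bp
bp = 426 * 3 = 1278 bp

1278 bp


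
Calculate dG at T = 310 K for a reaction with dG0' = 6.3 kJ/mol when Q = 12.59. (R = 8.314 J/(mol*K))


dG = dG0' + RT * ln(Q) / 1000
dG = 6.3 + 8.314 * 310 * ln(12.59) / 1000
dG = 12.8282 kJ/mol

12.8282 kJ/mol


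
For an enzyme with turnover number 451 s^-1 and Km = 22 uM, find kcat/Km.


Catalytic efficiency = kcat / Km
= 451 / 22
= 20.5 uM^-1*s^-1

20.5 uM^-1*s^-1


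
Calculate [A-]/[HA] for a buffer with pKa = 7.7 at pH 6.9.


[A-]/[HA] = 10^(pH - pKa)
= 10^(6.9 - 7.7)
= 0.1585

0.1585


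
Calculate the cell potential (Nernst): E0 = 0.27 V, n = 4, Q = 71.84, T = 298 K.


E = E0 - (RT/nF) * ln(Q)
E = 0.27 - (8.314 * 298 / (4 * 96485)) * ln(71.84)
E = 0.2426 V

0.2426 V


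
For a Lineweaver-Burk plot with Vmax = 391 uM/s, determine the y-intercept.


y-intercept = 1/Vmax
= 1/391
= 0.0026 s/uM

0.0026 s/uM


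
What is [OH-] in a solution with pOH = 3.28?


[OH-] = 10^(-pOH)
[OH-] = 10^(-3.28)
[OH-] = 5.248e-04 M

5.248e-04 M


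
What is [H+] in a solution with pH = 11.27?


[H+] = 10^(-pH)
[H+] = 10^(-11.27)
[H+] = 5.370e-12 M

5.370e-12 M


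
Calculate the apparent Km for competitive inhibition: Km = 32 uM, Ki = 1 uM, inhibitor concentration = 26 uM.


Km_app = Km * (1 + [I]/Ki)
Km_app = 32 * (1 + 26/1)
Km_app = 864.0 uM

864.0 uM


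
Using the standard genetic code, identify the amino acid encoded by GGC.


Standard genetic code lookup.
Codon GGC -> Gly

Gly


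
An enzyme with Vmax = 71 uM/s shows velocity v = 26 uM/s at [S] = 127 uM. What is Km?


Km = [S] * (Vmax - v) / v
Km = 127 * (71 - 26) / 26
Km = 219.8077 uM

219.8077 uM


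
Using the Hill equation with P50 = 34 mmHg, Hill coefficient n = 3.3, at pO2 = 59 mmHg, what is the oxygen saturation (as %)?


Y = pO2^n / (P50^n + pO2^n)
Y = 59^3.3 / (34^3.3 + 59^3.3)
Y = 86.04%

86.04%


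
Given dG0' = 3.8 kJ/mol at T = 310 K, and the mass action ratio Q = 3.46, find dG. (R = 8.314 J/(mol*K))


dG = dG0' + RT * ln(Q) / 1000
dG = 3.8 + 8.314 * 310 * ln(3.46) / 1000
dG = 6.9992 kJ/mol

6.9992 kJ/mol


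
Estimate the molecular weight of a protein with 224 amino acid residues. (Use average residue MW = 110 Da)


MW = n_residues * 110 Da
MW = 224 * 110
MW = 24640 Da

24640 Da


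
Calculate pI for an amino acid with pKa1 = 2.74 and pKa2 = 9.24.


pI = (pKa1 + pKa2) / 2
pI = (2.74 + 9.24) / 2
pI = 5.99

5.99


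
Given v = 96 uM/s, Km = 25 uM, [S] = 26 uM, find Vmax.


Vmax = v * (Km + [S]) / [S]
Vmax = 96 * (25 + 26) / 26
Vmax = 188.3077 uM/s

188.3077 uM/s


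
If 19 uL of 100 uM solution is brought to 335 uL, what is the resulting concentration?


C2 = C1 * V1 / V2
C2 = 100 * 19 / 335
C2 = 5.6716 uM

5.6716 uM


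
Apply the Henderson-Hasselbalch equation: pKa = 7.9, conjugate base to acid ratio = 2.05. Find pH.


pH = pKa + log10([A-]/[HA])
pH = 7.9 + log10(2.05)
pH = 8.2118

8.2118


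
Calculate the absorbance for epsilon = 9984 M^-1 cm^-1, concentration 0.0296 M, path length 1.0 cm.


A = epsilon * c * l
A = 9984 * 0.0296 * 1.0
A = 295.5264

295.5264


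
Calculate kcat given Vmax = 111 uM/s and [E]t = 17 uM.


kcat = Vmax / [E]t
kcat = 111 / 17
kcat = 6.5294 s^-1

6.5294 s^-1


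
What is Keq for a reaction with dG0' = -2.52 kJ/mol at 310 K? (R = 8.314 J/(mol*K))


Keq = exp(-dG0 * 1000 / (R * T))
Keq = exp(-(-2.52) * 1000 / (8.314 * 310))
Keq = 2.6585

2.6585


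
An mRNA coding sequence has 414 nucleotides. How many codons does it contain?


codons = nucleotides / 3
codons = 414 / 3 = 138

138


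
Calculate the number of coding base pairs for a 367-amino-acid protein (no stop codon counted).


Each amino acid = 1 codon = 3 bp
bp = 367 * 3 = 1101 bp

1101 bp


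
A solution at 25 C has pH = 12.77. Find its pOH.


pOH = 14 - pH
pOH = 14 - 12.77
pOH = 1.23

1.23


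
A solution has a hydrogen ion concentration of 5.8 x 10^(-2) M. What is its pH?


pH = -log10([H+])
pH = -log10(5.8 x 10^(-2))
pH = 1.2366

1.2366


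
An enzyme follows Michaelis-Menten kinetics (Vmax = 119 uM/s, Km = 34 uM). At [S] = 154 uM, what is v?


v = Vmax * [S] / (Km + [S])
v = 119 * 154 / (34 + 154)
v = 97.4787 uM/s

97.4787 uM/s


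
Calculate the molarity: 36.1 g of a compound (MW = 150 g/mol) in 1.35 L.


C = (mass / MW) / volume
C = (36.1 / 150) / 1.35
C = 0.1783 M

0.1783 M


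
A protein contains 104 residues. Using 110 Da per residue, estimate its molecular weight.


MW = n_residues * 110 Da
MW = 104 * 110
MW = 11440 Da

11440 Da


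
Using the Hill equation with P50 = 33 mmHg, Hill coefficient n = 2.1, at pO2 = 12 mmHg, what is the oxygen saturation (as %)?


Y = pO2^n / (P50^n + pO2^n)
Y = 12^2.1 / (33^2.1 + 12^2.1)
Y = 10.68%

10.68%


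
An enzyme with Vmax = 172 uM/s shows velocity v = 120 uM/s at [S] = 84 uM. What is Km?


Km = [S] * (Vmax - v) / v
Km = 84 * (172 - 120) / 120
Km = 36.4 uM

36.4 uM


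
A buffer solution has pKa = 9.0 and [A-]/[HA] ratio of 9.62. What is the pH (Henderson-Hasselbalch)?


pH = pKa + log10([A-]/[HA])
pH = 9.0 + log10(9.62)
pH = 9.9832

9.9832


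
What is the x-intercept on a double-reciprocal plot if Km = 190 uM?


x-intercept = -1/Km
= -1/190
= -0.0053 1/uM

-0.0053 1/uM


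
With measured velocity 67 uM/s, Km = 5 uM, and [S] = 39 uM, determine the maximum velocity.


Vmax = v * (Km + [S]) / [S]
Vmax = 67 * (5 + 39) / 39
Vmax = 75.5897 uM/s

75.5897 uM/s


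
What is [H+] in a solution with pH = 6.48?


[H+] = 10^(-pH)
[H+] = 10^(-6.48)
[H+] = 3.311e-07 M

3.311e-07 M


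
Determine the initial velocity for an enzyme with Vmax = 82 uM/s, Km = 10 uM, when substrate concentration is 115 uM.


v = Vmax * [S] / (Km + [S])
v = 82 * 115 / (10 + 115)
v = 75.44 uM/s

75.44 uM/s


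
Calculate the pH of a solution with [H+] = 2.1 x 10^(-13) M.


pH = -log10([H+])
pH = -log10(2.1 x 10^(-13))
pH = 12.6778

12.6778


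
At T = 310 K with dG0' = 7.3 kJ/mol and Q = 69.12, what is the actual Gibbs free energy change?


dG = dG0' + RT * ln(Q) / 1000
dG = 7.3 + 8.314 * 310 * ln(69.12) / 1000
dG = 18.2172 kJ/mol

18.2172 kJ/mol


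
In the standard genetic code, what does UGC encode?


Standard genetic code lookup.
Codon UGC -> Cys

Cys


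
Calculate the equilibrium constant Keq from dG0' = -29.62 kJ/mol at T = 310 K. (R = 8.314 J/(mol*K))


Keq = exp(-dG0 * 1000 / (R * T))
Keq = exp(-(-29.62) * 1000 / (8.314 * 310))
Keq = 97975.1329

97975.1329


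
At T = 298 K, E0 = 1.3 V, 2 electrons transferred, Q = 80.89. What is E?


E = E0 - (RT/nF) * ln(Q)
E = 1.3 - (8.314 * 298 / (2 * 96485)) * ln(80.89)
E = 1.2436 V

1.2436 V


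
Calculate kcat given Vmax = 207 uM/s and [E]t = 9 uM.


kcat = Vmax / [E]t
kcat = 207 / 9
kcat = 23.0 s^-1

23.0 s^-1


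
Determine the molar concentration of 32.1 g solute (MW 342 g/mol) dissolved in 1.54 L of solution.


C = (mass / MW) / volume
C = (32.1 / 342) / 1.54
C = 0.0609 M

0.0609 M


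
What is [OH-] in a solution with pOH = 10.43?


[OH-] = 10^(-pOH)
[OH-] = 10^(-10.43)
[OH-] = 3.715e-11 M

3.715e-11 M


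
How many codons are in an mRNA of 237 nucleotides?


codons = nucleotides / 3
codons = 237 / 3 = 79

79


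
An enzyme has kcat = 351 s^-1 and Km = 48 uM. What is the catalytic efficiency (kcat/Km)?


Catalytic efficiency = kcat / Km
= 351 / 48
= 7.3125 uM^-1*s^-1

7.3125 uM^-1*s^-1


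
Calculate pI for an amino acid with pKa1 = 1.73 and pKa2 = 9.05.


pI = (pKa1 + pKa2) / 2
pI = (1.73 + 9.05) / 2
pI = 5.39

5.39


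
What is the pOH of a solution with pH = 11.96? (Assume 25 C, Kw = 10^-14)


pOH = 14 - pH
pOH = 14 - 11.96
pOH = 2.04

2.04


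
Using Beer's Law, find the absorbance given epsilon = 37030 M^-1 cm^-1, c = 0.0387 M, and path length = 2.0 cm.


A = epsilon * c * l
A = 37030 * 0.0387 * 2.0
A = 2866.122

2866.122


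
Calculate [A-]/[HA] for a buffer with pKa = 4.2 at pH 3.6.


[A-]/[HA] = 10^(pH - pKa)
= 10^(3.6 - 4.2)
= 0.2512

0.2512


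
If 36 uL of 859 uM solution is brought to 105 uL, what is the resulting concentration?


C2 = C1 * V1 / V2
C2 = 859 * 36 / 105
C2 = 294.5143 uM

294.5143 uM


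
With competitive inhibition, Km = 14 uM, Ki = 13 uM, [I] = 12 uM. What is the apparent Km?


Km_app = Km * (1 + [I]/Ki)
Km_app = 14 * (1 + 12/13)
Km_app = 26.9231 uM

26.9231 uM


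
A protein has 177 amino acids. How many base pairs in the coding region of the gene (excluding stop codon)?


Each amino acid = 1 codon = 3 bp
bp = 177 * 3 = 531 bp

531 bp


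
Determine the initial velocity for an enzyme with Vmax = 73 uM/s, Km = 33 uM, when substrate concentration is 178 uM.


v = Vmax * [S] / (Km + [S])
v = 73 * 178 / (33 + 178)
v = 61.5829 uM/s

61.5829 uM/s


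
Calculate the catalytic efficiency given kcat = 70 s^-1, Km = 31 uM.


Catalytic efficiency = kcat / Km
= 70 / 31
= 2.2581 uM^-1*s^-1

2.2581 uM^-1*s^-1


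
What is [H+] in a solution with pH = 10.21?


[H+] = 10^(-pH)
[H+] = 10^(-10.21)
[H+] = 6.166e-11 M

6.166e-11 M


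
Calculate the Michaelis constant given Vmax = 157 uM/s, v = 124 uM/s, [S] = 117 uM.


Km = [S] * (Vmax - v) / v
Km = 117 * (157 - 124) / 124
Km = 31.1371 uM

31.1371 uM


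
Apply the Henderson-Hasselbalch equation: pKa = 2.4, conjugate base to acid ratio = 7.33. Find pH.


pH = pKa + log10([A-]/[HA])
pH = 2.4 + log10(7.33)
pH = 3.2651

3.2651


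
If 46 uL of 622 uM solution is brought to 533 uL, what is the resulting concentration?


C2 = C1 * V1 / V2
C2 = 622 * 46 / 533
C2 = 53.6811 uM

53.6811 uM


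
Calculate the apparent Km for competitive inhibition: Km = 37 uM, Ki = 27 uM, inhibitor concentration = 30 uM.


Km_app = Km * (1 + [I]/Ki)
Km_app = 37 * (1 + 30/27)
Km_app = 78.1111 uM

78.1111 uM


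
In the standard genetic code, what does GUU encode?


Standard genetic code lookup.
Codon GUU -> Val

Val


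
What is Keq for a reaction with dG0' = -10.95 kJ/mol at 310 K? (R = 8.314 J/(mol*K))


Keq = exp(-dG0 * 1000 / (R * T))
Keq = exp(-(-10.95) * 1000 / (8.314 * 310))
Keq = 70.005

70.005


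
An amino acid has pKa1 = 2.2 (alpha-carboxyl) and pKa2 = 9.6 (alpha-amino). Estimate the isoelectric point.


pI = (pKa1 + pKa2) / 2
pI = (2.2 + 9.6) / 2
pI = 5.9

5.9


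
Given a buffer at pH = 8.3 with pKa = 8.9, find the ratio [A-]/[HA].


[A-]/[HA] = 10^(pH - pKa)
= 10^(8.3 - 8.9)
= 0.2512

0.2512


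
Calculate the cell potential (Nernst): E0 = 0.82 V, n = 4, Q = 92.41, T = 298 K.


E = E0 - (RT/nF) * ln(Q)
E = 0.82 - (8.314 * 298 / (4 * 96485)) * ln(92.41)
E = 0.7909 V

0.7909 V


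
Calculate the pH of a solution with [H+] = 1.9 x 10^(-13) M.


pH = -log10([H+])
pH = -log10(1.9 x 10^(-13))
pH = 12.7212

12.7212


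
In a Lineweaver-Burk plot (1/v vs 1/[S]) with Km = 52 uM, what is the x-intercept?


x-intercept = -1/Km
= -1/52
= -0.0192 1/uM

-0.0192 1/uM


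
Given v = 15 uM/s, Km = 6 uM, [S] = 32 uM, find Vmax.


Vmax = v * (Km + [S]) / [S]
Vmax = 15 * (6 + 32) / 32
Vmax = 17.8125 uM/s

17.8125 uM/s


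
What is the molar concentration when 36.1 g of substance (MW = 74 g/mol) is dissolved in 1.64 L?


C = (mass / MW) / volume
C = (36.1 / 74) / 1.64
C = 0.2975 M

0.2975 M


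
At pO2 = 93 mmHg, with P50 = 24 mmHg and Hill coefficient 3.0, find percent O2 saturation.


Y = pO2^n / (P50^n + pO2^n)
Y = 93^3.0 / (24^3.0 + 93^3.0)
Y = 98.31%

98.31%


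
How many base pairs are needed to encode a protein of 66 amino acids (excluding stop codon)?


Each amino acid = 1 codon = 3 bp
bp = 66 * 3 = 198 bp

198 bp


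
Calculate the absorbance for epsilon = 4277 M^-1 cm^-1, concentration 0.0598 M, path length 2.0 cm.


A = epsilon * c * l
A = 4277 * 0.0598 * 2.0
A = 511.5292

511.5292


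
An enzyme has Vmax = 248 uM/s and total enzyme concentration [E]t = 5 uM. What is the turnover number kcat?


kcat = Vmax / [E]t
kcat = 248 / 5
kcat = 49.6 s^-1

49.6 s^-1


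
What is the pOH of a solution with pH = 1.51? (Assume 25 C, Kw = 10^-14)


pOH = 14 - pH
pOH = 14 - 1.51
pOH = 12.49

12.49


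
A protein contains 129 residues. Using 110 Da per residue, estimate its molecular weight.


MW = n_residues * 110 Da
MW = 129 * 110
MW = 14190 Da

14190 Da


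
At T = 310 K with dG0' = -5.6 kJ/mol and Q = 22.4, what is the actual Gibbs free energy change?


dG = dG0' + RT * ln(Q) / 1000
dG = -5.6 + 8.314 * 310 * ln(22.4) / 1000
dG = 2.4131 kJ/mol

2.4131 kJ/mol


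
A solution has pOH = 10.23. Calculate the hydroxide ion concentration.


[OH-] = 10^(-pOH)
[OH-] = 10^(-10.23)
[OH-] = 5.888e-11 M

5.888e-11 M


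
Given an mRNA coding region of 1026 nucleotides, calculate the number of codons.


codons = nucleotides / 3
codons = 1026 / 3 = 342

342


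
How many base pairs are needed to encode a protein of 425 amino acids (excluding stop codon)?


Each amino acid = 1 codon = 3 bp
bp = 425 * 3 = 1275 bp

1275 bp


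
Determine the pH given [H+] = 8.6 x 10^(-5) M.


pH = -log10([H+])
pH = -log10(8.6 x 10^(-5))
pH = 4.0655

4.0655


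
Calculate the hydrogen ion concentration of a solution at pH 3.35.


[H+] = 10^(-pH)
[H+] = 10^(-3.35)
[H+] = 4.467e-04 M

4.467e-04 M


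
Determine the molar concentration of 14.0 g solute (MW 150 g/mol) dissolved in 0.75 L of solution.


C = (mass / MW) / volume
C = (14.0 / 150) / 0.75
C = 0.1244 M

0.1244 M


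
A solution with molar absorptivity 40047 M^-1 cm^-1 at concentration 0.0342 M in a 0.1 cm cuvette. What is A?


A = epsilon * c * l
A = 40047 * 0.0342 * 0.1
A = 136.9607

136.9607


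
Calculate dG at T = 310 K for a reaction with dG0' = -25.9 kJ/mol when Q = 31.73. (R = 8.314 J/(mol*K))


dG = dG0' + RT * ln(Q) / 1000
dG = -25.9 + 8.314 * 310 * ln(31.73) / 1000
dG = -16.9895 kJ/mol

-16.9895 kJ/mol


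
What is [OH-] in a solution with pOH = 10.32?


[OH-] = 10^(-pOH)
[OH-] = 10^(-10.32)
[OH-] = 4.786e-11 M

4.786e-11 M


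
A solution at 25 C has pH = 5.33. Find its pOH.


pOH = 14 - pH
pOH = 14 - 5.33
pOH = 8.67

8.67


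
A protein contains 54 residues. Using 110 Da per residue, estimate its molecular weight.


MW = n_residues * 110 Da
MW = 54 * 110
MW = 5940 Da

5940 Da


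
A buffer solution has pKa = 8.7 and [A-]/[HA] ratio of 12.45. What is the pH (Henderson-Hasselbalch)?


pH = pKa + log10([A-]/[HA])
pH = 8.7 + log10(12.45)
pH = 9.7952

9.7952


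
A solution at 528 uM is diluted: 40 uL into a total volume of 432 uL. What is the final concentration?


C2 = C1 * V1 / V2
C2 = 528 * 40 / 432
C2 = 48.8889 uM

48.8889 uM


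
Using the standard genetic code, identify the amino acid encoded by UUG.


Standard genetic code lookup.
Codon UUG -> Leu

Leu


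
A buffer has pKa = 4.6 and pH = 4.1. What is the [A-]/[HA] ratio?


[A-]/[HA] = 10^(pH - pKa)
= 10^(4.1 - 4.6)
= 0.3162

0.3162


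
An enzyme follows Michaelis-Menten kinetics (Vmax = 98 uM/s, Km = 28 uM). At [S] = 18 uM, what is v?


v = Vmax * [S] / (Km + [S])
v = 98 * 18 / (28 + 18)
v = 38.3478 uM/s

38.3478 uM/s


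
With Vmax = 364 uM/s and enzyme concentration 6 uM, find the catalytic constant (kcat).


kcat = Vmax / [E]t
kcat = 364 / 6
kcat = 60.6667 s^-1

60.6667 s^-1


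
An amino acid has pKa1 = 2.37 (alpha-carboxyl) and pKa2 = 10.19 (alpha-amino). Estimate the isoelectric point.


pI = (pKa1 + pKa2) / 2
pI = (2.37 + 10.19) / 2
pI = 6.28

6.28


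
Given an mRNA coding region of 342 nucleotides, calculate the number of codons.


codons = nucleotides / 3
codons = 342 / 3 = 114

114


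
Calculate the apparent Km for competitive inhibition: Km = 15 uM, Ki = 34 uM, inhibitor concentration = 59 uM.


Km_app = Km * (1 + [I]/Ki)
Km_app = 15 * (1 + 59/34)
Km_app = 41.0294 uM

41.0294 uM


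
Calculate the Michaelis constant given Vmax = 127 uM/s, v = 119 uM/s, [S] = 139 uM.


Km = [S] * (Vmax - v) / v
Km = 139 * (127 - 119) / 119
Km = 9.3445 uM

9.3445 uM


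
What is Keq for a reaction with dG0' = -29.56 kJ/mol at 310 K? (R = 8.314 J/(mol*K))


Keq = exp(-dG0 * 1000 / (R * T))
Keq = exp(-(-29.56) * 1000 / (8.314 * 310))
Keq = 95720.6339

95720.6339


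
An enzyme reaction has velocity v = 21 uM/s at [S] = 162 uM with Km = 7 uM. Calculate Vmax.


Vmax = v * (Km + [S]) / [S]
Vmax = 21 * (7 + 162) / 162
Vmax = 21.9074 uM/s

21.9074 uM/s


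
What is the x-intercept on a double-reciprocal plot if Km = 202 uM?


x-intercept = -1/Km
= -1/202
= -0.005 1/uM

-0.005 1/uM


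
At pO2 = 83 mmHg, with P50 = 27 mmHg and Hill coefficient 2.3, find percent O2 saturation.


Y = pO2^n / (P50^n + pO2^n)
Y = 83^2.3 / (27^2.3 + 83^2.3)
Y = 92.98%

92.98%


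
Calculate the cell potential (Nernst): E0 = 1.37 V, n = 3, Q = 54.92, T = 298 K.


E = E0 - (RT/nF) * ln(Q)
E = 1.37 - (8.314 * 298 / (3 * 96485)) * ln(54.92)
E = 1.3357 V

1.3357 V


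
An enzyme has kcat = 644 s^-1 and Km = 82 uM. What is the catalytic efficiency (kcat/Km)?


Catalytic efficiency = kcat / Km
= 644 / 82
= 7.8537 uM^-1*s^-1

7.8537 uM^-1*s^-1


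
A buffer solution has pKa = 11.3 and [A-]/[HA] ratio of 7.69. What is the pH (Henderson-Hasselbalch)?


pH = pKa + log10([A-]/[HA])
pH = 11.3 + log10(7.69)
pH = 12.1859

12.1859


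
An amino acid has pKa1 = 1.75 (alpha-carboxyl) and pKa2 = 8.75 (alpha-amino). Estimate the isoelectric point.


pI = (pKa1 + pKa2) / 2
pI = (1.75 + 8.75) / 2
pI = 5.25

5.25


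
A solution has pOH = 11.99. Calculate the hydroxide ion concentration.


[OH-] = 10^(-pOH)
[OH-] = 10^(-11.99)
[OH-] = 1.023e-12 M

1.023e-12 M


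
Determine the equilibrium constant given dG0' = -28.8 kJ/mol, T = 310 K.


Keq = exp(-dG0 * 1000 / (R * T))
Keq = exp(-(-28.8) * 1000 / (8.314 * 310))
Keq = 71275.7545

71275.7545


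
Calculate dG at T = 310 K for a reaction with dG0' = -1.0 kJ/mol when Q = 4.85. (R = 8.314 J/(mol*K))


dG = dG0' + RT * ln(Q) / 1000
dG = -1.0 + 8.314 * 310 * ln(4.85) / 1000
dG = 3.0696 kJ/mol

3.0696 kJ/mol


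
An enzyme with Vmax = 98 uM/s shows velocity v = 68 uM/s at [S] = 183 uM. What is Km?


Km = [S] * (Vmax - v) / v
Km = 183 * (98 - 68) / 68
Km = 80.7353 uM

80.7353 uM


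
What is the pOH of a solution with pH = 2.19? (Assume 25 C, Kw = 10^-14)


pOH = 14 - pH
pOH = 14 - 2.19
pOH = 11.81

11.81


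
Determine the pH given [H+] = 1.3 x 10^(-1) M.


pH = -log10([H+])
pH = -log10(1.3 x 10^(-1))
pH = 0.8861

0.8861


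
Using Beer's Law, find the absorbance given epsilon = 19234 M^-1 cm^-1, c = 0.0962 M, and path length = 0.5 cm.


A = epsilon * c * l
A = 19234 * 0.0962 * 0.5
A = 925.1554

925.1554


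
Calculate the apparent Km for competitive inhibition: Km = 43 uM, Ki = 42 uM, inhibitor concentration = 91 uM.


Km_app = Km * (1 + [I]/Ki)
Km_app = 43 * (1 + 91/42)
Km_app = 136.1667 uM

136.1667 uM


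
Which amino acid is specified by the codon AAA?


Standard genetic code lookup.
Codon AAA -> Lys

Lys


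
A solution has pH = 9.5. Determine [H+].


[H+] = 10^(-pH)
[H+] = 10^(-9.5)
[H+] = 3.162e-10 M

3.162e-10 M


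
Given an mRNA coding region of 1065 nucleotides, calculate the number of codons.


codons = nucleotides / 3
codons = 1065 / 3 = 355

355


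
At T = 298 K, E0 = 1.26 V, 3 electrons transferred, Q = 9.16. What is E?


E = E0 - (RT/nF) * ln(Q)
E = 1.26 - (8.314 * 298 / (3 * 96485)) * ln(9.16)
E = 1.241 V

1.241 V


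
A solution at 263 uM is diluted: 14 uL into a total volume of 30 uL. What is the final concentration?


C2 = C1 * V1 / V2
C2 = 263 * 14 / 30
C2 = 122.7333 uM

122.7333 uM


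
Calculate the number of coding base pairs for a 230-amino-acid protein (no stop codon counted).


Each amino acid = 1 codon = 3 bp
bp = 230 * 3 = 690 bp

690 bp


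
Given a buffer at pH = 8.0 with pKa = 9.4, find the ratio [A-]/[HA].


[A-]/[HA] = 10^(pH - pKa)
= 10^(8.0 - 9.4)
= 0.0398

0.0398


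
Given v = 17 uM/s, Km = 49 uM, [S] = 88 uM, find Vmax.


Vmax = v * (Km + [S]) / [S]
Vmax = 17 * (49 + 88) / 88
Vmax = 26.4659 uM/s

26.4659 uM/s


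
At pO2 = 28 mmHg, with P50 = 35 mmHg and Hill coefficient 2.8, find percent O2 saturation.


Y = pO2^n / (P50^n + pO2^n)
Y = 28^2.8 / (35^2.8 + 28^2.8)
Y = 34.87%

34.87%


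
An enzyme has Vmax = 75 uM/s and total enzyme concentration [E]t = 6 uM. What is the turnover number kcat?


kcat = Vmax / [E]t
kcat = 75 / 6
kcat = 12.5 s^-1

12.5 s^-1


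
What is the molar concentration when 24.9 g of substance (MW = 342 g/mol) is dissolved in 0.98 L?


C = (mass / MW) / volume
C = (24.9 / 342) / 0.98
C = 0.0743 M

0.0743 M


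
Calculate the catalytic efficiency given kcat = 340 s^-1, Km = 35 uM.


Catalytic efficiency = kcat / Km
= 340 / 35
= 9.7143 uM^-1*s^-1

9.7143 uM^-1*s^-1


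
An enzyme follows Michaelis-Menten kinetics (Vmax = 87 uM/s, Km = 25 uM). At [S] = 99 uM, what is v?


v = Vmax * [S] / (Km + [S])
v = 87 * 99 / (25 + 99)
v = 69.4597 uM/s

69.4597 uM/s


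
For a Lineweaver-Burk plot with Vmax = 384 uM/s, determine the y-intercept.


y-intercept = 1/Vmax
= 1/384
= 0.0026 s/uM

0.0026 s/uM


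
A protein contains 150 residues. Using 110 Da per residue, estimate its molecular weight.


MW = n_residues * 110 Da
MW = 150 * 110
MW = 16500 Da

16500 Da


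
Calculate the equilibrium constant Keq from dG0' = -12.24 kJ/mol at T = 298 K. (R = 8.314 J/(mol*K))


Keq = exp(-dG0 * 1000 / (R * T))
Keq = exp(-(-12.24) * 1000 / (8.314 * 298))
Keq = 139.8151

139.8151


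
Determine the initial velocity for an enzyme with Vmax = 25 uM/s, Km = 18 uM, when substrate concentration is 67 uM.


v = Vmax * [S] / (Km + [S])
v = 25 * 67 / (18 + 67)
v = 19.7059 uM/s

19.7059 uM/s


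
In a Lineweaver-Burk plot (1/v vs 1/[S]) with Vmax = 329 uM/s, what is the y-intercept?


y-intercept = 1/Vmax
= 1/329
= 0.003 s/uM

0.003 s/uM


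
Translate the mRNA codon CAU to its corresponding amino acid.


Standard genetic code lookup.
Codon CAU -> His

His


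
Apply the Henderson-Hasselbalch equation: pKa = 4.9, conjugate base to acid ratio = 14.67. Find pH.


pH = pKa + log10([A-]/[HA])
pH = 4.9 + log10(14.67)
pH = 6.0664

6.0664


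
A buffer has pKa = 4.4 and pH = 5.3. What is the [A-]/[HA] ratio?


[A-]/[HA] = 10^(pH - pKa)
= 10^(5.3 - 4.4)
= 7.9433

7.9433


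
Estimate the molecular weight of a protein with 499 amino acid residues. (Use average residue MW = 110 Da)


MW = n_residues * 110 Da
MW = 499 * 110
MW = 54890 Da

54890 Da


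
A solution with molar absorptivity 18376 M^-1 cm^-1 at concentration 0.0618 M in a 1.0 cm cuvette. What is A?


A = epsilon * c * l
A = 18376 * 0.0618 * 1.0
A = 1135.6368

1135.6368


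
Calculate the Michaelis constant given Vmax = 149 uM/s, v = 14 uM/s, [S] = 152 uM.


Km = [S] * (Vmax - v) / v
Km = 152 * (149 - 14) / 14
Km = 1465.7143 uM

1465.7143 uM


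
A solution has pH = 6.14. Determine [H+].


[H+] = 10^(-pH)
[H+] = 10^(-6.14)
[H+] = 7.244e-07 M

7.244e-07 M


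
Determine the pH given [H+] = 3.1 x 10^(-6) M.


pH = -log10([H+])
pH = -log10(3.1 x 10^(-6))
pH = 5.5086

5.5086


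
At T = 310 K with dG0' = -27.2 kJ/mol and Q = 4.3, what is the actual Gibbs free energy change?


dG = dG0' + RT * ln(Q) / 1000
dG = -27.2 + 8.314 * 310 * ln(4.3) / 1000
dG = -23.4407 kJ/mol

-23.4407 kJ/mol


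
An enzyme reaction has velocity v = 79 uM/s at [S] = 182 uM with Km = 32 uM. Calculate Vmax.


Vmax = v * (Km + [S]) / [S]
Vmax = 79 * (32 + 182) / 182
Vmax = 92.8901 uM/s

92.8901 uM/s


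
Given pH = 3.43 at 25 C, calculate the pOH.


pOH = 14 - pH
pOH = 14 - 3.43
pOH = 10.57

10.57


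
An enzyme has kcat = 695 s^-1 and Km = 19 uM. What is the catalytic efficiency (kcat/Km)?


Catalytic efficiency = kcat / Km
= 695 / 19
= 36.5789 uM^-1*s^-1

36.5789 uM^-1*s^-1


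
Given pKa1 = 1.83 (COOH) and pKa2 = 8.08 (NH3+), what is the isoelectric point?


pI = (pKa1 + pKa2) / 2
pI = (1.83 + 8.08) / 2
pI = 4.955

4.955


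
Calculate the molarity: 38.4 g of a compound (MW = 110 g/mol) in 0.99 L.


C = (mass / MW) / volume
C = (38.4 / 110) / 0.99
C = 0.3526 M

0.3526 M


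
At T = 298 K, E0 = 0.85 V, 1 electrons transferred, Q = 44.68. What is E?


E = E0 - (RT/nF) * ln(Q)
E = 0.85 - (8.314 * 298 / (1 * 96485)) * ln(44.68)
E = 0.7524 V

0.7524 V


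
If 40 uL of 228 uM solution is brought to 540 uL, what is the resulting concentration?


C2 = C1 * V1 / V2
C2 = 228 * 40 / 540
C2 = 16.8889 uM

16.8889 uM


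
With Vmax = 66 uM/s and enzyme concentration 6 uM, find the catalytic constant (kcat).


kcat = Vmax / [E]t
kcat = 66 / 6
kcat = 11.0 s^-1

11.0 s^-1


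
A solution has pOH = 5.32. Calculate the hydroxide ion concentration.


[OH-] = 10^(-pOH)
[OH-] = 10^(-5.32)
[OH-] = 4.786e-06 M

4.786e-06 M


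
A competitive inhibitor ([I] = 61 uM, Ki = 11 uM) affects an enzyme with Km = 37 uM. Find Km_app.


Km_app = Km * (1 + [I]/Ki)
Km_app = 37 * (1 + 61/11)
Km_app = 242.1818 uM

242.1818 uM


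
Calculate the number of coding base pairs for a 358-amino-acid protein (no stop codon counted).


Each amino acid = 1 codon = 3 bp
bp = 358 * 3 = 1074 bp

1074 bp


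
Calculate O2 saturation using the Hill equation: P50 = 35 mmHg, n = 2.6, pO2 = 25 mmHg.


Y = pO2^n / (P50^n + pO2^n)
Y = 25^2.6 / (35^2.6 + 25^2.6)
Y = 29.43%

29.43%


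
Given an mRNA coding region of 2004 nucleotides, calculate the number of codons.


codons = nucleotides / 3
codons = 2004 / 3 = 668

668


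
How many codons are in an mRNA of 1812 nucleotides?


codons = nucleotides / 3
codons = 1812 / 3 = 604

604


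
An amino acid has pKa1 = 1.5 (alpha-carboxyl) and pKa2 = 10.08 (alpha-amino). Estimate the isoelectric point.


pI = (pKa1 + pKa2) / 2
pI = (1.5 + 10.08) / 2
pI = 5.79

5.79


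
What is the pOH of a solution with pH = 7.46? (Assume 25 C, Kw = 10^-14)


pOH = 14 - pH
pOH = 14 - 7.46
pOH = 6.54

6.54


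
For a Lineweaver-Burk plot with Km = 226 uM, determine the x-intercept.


x-intercept = -1/Km
= -1/226
= -0.0044 1/uM

-0.0044 1/uM


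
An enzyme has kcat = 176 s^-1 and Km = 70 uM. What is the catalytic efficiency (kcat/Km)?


Catalytic efficiency = kcat / Km
= 176 / 70
= 2.5143 uM^-1*s^-1

2.5143 uM^-1*s^-1


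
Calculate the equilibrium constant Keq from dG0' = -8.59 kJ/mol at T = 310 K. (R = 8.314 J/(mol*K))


Keq = exp(-dG0 * 1000 / (R * T))
Keq = exp(-(-8.59) * 1000 / (8.314 * 310))
Keq = 28.0193

28.0193


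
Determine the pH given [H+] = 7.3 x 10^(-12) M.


pH = -log10([H+])
pH = -log10(7.3 x 10^(-12))
pH = 11.1367

11.1367


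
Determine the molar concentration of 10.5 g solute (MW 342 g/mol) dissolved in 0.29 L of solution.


C = (mass / MW) / volume
C = (10.5 / 342) / 0.29
C = 0.1059 M

0.1059 M


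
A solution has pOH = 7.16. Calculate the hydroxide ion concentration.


[OH-] = 10^(-pOH)
[OH-] = 10^(-7.16)
[OH-] = 6.918e-08 M

6.918e-08 M


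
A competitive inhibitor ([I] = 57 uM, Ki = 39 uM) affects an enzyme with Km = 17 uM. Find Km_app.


Km_app = Km * (1 + [I]/Ki)
Km_app = 17 * (1 + 57/39)
Km_app = 41.8462 uM

41.8462 uM


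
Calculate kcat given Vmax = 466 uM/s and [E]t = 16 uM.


kcat = Vmax / [E]t
kcat = 466 / 16
kcat = 29.125 s^-1

29.125 s^-1


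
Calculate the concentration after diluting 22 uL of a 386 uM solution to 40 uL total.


C2 = C1 * V1 / V2
C2 = 386 * 22 / 40
C2 = 212.3 uM

212.3 uM


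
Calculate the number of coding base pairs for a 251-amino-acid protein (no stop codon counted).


Each amino acid = 1 codon = 3 bp
bp = 251 * 3 = 753 bp

753 bp


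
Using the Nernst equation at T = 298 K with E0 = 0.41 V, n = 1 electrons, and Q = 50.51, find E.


E = E0 - (RT/nF) * ln(Q)
E = 0.41 - (8.314 * 298 / (1 * 96485)) * ln(50.51)
E = 0.3093 V

0.3093 V


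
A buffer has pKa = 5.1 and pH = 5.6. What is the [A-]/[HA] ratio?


[A-]/[HA] = 10^(pH - pKa)
= 10^(5.6 - 5.1)
= 3.1623

3.1623


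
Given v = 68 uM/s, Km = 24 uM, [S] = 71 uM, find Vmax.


Vmax = v * (Km + [S]) / [S]
Vmax = 68 * (24 + 71) / 71
Vmax = 90.9859 uM/s

90.9859 uM/s


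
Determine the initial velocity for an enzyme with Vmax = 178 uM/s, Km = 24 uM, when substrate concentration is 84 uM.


v = Vmax * [S] / (Km + [S])
v = 178 * 84 / (24 + 84)
v = 138.4444 uM/s

138.4444 uM/s


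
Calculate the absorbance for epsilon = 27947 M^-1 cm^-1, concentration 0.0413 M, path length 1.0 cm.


A = epsilon * c * l
A = 27947 * 0.0413 * 1.0
A = 1154.2111

1154.2111


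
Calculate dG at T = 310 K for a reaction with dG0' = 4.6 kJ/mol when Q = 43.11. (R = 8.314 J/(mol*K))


dG = dG0' + RT * ln(Q) / 1000
dG = 4.6 + 8.314 * 310 * ln(43.11) / 1000
dG = 14.3005 kJ/mol

14.3005 kJ/mol


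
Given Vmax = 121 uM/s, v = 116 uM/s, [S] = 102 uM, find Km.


Km = [S] * (Vmax - v) / v
Km = 102 * (121 - 116) / 116
Km = 4.3966 uM

4.3966 uM


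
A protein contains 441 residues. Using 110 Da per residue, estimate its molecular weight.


MW = n_residues * 110 Da
MW = 441 * 110
MW = 48510 Da

48510 Da


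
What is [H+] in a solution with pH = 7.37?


[H+] = 10^(-pH)
[H+] = 10^(-7.37)
[H+] = 4.266e-08 M

4.266e-08 M


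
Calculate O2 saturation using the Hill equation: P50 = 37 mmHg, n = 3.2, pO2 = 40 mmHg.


Y = pO2^n / (P50^n + pO2^n)
Y = 40^3.2 / (37^3.2 + 40^3.2)
Y = 56.2%

56.2%


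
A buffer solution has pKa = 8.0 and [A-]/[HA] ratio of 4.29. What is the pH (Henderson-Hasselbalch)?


pH = pKa + log10([A-]/[HA])
pH = 8.0 + log10(4.29)
pH = 8.6325

8.6325


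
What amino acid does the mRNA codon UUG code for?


Standard genetic code lookup.
Codon UUG -> Leu

Leu


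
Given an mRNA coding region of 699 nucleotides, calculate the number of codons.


codons = nucleotides / 3
codons = 699 / 3 = 233

233


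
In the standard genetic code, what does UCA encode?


Standard genetic code lookup.
Codon UCA -> Ser

Ser


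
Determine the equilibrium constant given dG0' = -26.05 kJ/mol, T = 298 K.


Keq = exp(-dG0 * 1000 / (R * T))
Keq = exp(-(-26.05) * 1000 / (8.314 * 298))
Keq = 36839.5075

36839.5075


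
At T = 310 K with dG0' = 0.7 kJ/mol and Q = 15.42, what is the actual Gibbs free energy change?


dG = dG0' + RT * ln(Q) / 1000
dG = 0.7 + 8.314 * 310 * ln(15.42) / 1000
dG = 7.7507 kJ/mol

7.7507 kJ/mol


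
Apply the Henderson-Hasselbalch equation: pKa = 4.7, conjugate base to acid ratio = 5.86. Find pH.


pH = pKa + log10([A-]/[HA])
pH = 4.7 + log10(5.86)
pH = 5.4679

5.4679


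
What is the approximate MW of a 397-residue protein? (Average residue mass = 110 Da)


MW = n_residues * 110 Da
MW = 397 * 110
MW = 43670 Da

43670 Da


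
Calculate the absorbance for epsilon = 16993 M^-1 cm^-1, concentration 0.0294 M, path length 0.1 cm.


A = epsilon * c * l
A = 16993 * 0.0294 * 0.1
A = 49.9594

49.9594


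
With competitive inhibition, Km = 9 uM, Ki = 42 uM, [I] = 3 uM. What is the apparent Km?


Km_app = Km * (1 + [I]/Ki)
Km_app = 9 * (1 + 3/42)
Km_app = 9.6429 uM

9.6429 uM


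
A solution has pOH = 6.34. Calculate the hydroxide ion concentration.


[OH-] = 10^(-pOH)
[OH-] = 10^(-6.34)
[OH-] = 4.571e-07 M

4.571e-07 M


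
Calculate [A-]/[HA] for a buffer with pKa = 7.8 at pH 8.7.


[A-]/[HA] = 10^(pH - pKa)
= 10^(8.7 - 7.8)
= 7.9433

7.9433


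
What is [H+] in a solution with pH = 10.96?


[H+] = 10^(-pH)
[H+] = 10^(-10.96)
[H+] = 1.096e-11 M

1.096e-11 M


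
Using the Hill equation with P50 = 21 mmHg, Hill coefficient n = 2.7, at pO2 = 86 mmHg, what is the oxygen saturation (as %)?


Y = pO2^n / (P50^n + pO2^n)
Y = 86^2.7 / (21^2.7 + 86^2.7)
Y = 97.83%

97.83%


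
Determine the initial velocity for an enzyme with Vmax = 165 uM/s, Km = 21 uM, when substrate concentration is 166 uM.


v = Vmax * [S] / (Km + [S])
v = 165 * 166 / (21 + 166)
v = 146.4706 uM/s

146.4706 uM/s


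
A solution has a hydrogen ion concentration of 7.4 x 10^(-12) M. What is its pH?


pH = -log10([H+])
pH = -log10(7.4 x 10^(-12))
pH = 11.1308

11.1308


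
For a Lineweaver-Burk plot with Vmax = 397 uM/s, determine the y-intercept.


y-intercept = 1/Vmax
= 1/397
= 0.0025 s/uM

0.0025 s/uM


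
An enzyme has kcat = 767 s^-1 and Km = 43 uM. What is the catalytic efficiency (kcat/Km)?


Catalytic efficiency = kcat / Km
= 767 / 43
= 17.8372 uM^-1*s^-1

17.8372 uM^-1*s^-1


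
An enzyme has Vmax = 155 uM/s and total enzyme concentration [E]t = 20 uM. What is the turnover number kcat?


kcat = Vmax / [E]t
kcat = 155 / 20
kcat = 7.75 s^-1

7.75 s^-1


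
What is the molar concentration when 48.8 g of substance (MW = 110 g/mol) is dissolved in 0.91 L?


C = (mass / MW) / volume
C = (48.8 / 110) / 0.91
C = 0.4875 M

0.4875 M


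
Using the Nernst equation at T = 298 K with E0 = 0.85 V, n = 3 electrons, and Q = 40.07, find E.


E = E0 - (RT/nF) * ln(Q)
E = 0.85 - (8.314 * 298 / (3 * 96485)) * ln(40.07)
E = 0.8184 V

0.8184 V


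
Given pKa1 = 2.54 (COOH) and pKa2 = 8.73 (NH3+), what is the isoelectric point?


pI = (pKa1 + pKa2) / 2
pI = (2.54 + 8.73) / 2
pI = 5.635

5.635


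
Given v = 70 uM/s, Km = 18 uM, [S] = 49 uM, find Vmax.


Vmax = v * (Km + [S]) / [S]
Vmax = 70 * (18 + 49) / 49
Vmax = 95.7143 uM/s

95.7143 uM/s


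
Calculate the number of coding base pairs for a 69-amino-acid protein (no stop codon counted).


Each amino acid = 1 codon = 3 bp
bp = 69 * 3 = 207 bp

207 bp


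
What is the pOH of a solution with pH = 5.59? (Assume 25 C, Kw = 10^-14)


pOH = 14 - pH
pOH = 14 - 5.59
pOH = 8.41

8.41
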